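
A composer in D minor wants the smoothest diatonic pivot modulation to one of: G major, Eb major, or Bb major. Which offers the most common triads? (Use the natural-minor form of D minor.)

Triads of D minor (natural minor): Dm (i), Edim (ii°), F (III), Gm (iv), Am (v), Bb (VI), C (VII).
G major shares 2: Am, C.
Eb major shares 2: Gm, Bb.
Bb major shares 4: Dm, F, Gm, Bb.
The most common triads (4) are shared with Bb major.

Bb major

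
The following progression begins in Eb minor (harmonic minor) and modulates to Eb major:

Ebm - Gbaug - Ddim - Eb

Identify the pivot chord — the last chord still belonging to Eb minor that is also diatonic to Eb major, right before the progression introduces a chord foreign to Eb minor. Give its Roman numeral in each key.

Ddim — vii° in Eb minor, vii° in Eb major

Chords diatonic to Eb minor: Ebm, Fdim, Gbaug, Abm, Bb, Cb, Ddim.
Reading the progression, the first chord not in that set is Eb, so the modulation leaves Eb minor there.
The chord immediately before Eb is Ddim, which is diatonic to both keys: vii° in Eb minor and vii° in Eb major.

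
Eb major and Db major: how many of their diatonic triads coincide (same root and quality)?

Diatonic triads of Eb major: Eb major (I), F minor (ii), G minor (iii), Ab major (IV), Bb major (V), C minor (vi), D diminished (vii°).
Diatonic triads of Db major: Db major (I), Eb minor (ii), F minor (iii), Gb major (IV), Ab major (V), Bb minor (vi), C diminished (vii°).
Matching root and quality in both lists: F minor, Ab major.
That gives 2 common triads.

2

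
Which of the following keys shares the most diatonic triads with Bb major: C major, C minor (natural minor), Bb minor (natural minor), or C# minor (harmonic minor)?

C minor

Triads of Bb major: Bb (I), Cm (ii), Dm (iii), Eb (IV), F (V), Gm (vi), Adim (vii°).
C major shares 2: Dm, F.
C minor (natural minor) shares 4: Bb, Cm, Eb, Gm.
Bb minor (natural minor) shares 0: none.
C# minor (harmonic minor) shares 0: none.
The most common triads (4) are shared with C minor.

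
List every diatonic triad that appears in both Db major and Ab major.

Db, Fm, Ab, Bbm

Triads in Db major: Db (I), Ebm (ii), Fm (iii), Gb (IV), Ab (V), Bbm (vi), Cdim (vii°).
Triads in Ab major: Ab (I), Bbm (ii), Cm (iii), Db (IV), Eb (V), Fm (vi), Gdim (vii°).
Shared triads with their functions: Db (I in Db major, IV in Ab major); Fm (iii in Db major, vi in Ab major); Ab (V in Db major, I in Ab major); Bbm (vi in Db major, ii in Ab major).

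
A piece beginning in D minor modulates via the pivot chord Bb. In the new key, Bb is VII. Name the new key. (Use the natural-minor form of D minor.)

C minor

The numeral VII denotes a major triad on scale degree 7. With Bb on degree 7, the tonic of the new key is C.
Degree 7 carries a major triad in natural-minor keys, so the destination is C minor.
Check: the diatonic triads of C minor (natural minor) are Cm (i), Ddim (ii°), Eb (III), Fm (iv), Gm (v), Ab (VI), Bb (VII) — Bb is indeed VII.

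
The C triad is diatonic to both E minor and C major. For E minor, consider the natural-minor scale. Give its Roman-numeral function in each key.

The scale of E minor (natural minor) is E F# G A B C D; C is degree 6, and the triad built there (C-E-G) is major, so it is VI.
The scale of C major is C D E F G A B; C is degree 1, and the triad built there (C-E-G) is major, so it is I.

VI in E minor; I in C major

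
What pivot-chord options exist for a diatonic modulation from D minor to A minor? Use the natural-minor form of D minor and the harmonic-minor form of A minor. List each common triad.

Triads in D minor (natural minor): D minor (i), E diminished (ii°), F major (III), G minor (iv), A minor (v), Bb major (VI), C major (VII).
Triads in A minor (harmonic minor): A minor (i), B diminished (ii°), C augmented (III+), D minor (iv), E major (V), F major (VI), G# diminished (vii°).
Shared triads with their functions: D minor (i in D minor, iv in A minor); F major (III in D minor, VI in A minor); A minor (v in D minor, i in A minor).

Dm, F, Am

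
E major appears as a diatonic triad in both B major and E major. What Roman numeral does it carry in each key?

The scale of B major is B C# D# E F# G# A#; E is degree 4, and the triad built there (E-G#-B) is major, so it is IV.
The scale of E major is E F# G# A B C# D#; E is degree 1, and the triad built there (E-G#-B) is major, so it is I.

IV in B major; I in E major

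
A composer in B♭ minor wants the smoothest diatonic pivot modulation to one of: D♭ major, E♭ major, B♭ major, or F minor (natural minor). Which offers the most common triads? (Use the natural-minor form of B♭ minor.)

Triads of B♭ minor (natural minor): B♭m (i), Cdim (ii°), D♭ (III), E♭m (iv), Fm (v), G♭ (VI), A♭ (VII).
D♭ major shares 7: B♭m, Cdim, D♭, E♭m, Fm, G♭, A♭.
E♭ major shares 2: Fm, A♭.
B♭ major shares 0: none.
F minor (natural minor) shares 4: B♭m, D♭, Fm, A♭.
The most common triads (7) are shared with D♭ major.

D♭ major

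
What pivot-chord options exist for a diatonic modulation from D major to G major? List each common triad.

D, Em, G, Bm

Triads in D major: D (I), Em (ii), F#m (iii), G (IV), A (V), Bm (vi), C#dim (vii°).
Triads in G major: G (I), Am (ii), Bm (iii), C (IV), D (V), Em (vi), F#dim (vii°).
Shared triads with their functions: D (I in D major, V in G major); Em (ii in D major, vi in G major); G (IV in D major, I in G major); Bm (vi in D major, iii in G major).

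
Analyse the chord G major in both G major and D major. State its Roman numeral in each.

I in G major; IV in D major

The scale of G major is G A B C D E F♯; G is degree 1, and the triad built there (G-B-D) is major, so it is I.
The scale of D major is D E F♯ G A B C♯; G is degree 4, and the triad built there (G-B-D) is major, so it is IV.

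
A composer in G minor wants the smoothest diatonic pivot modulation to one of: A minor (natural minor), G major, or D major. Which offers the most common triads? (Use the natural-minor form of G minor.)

Triads of G minor (natural minor): G minor (i), A diminished (ii°), Bb major (III), C minor (iv), D minor (v), Eb major (VI), F major (VII).
A minor (natural minor) shares 2: Dm, F.
G major shares 0: none.
D major shares 0: none.
The most common triads (2) are shared with A minor.

A minor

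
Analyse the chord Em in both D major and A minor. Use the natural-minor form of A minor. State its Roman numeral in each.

The scale of D major is D E F# G A B C#; E is degree 2, and the triad built there (E-G-B) is minor, so it is ii.
The scale of A minor (natural minor) is A B C D E F G; E is degree 5, and the triad built there (E-G-B) is minor, so it is v.

ii in D major; v in A minor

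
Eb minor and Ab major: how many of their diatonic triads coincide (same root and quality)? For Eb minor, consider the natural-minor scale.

2

Diatonic triads of Eb minor (natural minor): Ebm (i), Fdim (ii°), Gb (III), Abm (iv), Bbm (v), Cb (VI), Db (VII).
Diatonic triads of Ab major: Ab (I), Bbm (ii), Cm (iii), Db (IV), Eb (V), Fm (vi), Gdim (vii°).
Matching root and quality in both lists: Bbm, Db.
That gives 2 common triads.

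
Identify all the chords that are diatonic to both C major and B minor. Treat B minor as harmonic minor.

Triads in C major: C major (I), D minor (ii), E minor (iii), F major (IV), G major (V), A minor (vi), B diminished (vii°).
Triads in B minor (harmonic minor): B minor (i), C# diminished (ii°), D augmented (III+), E minor (iv), F# major (V), G major (VI), A# diminished (vii°).
Shared triads with their functions: E minor (iii in C major, iv in B minor); G major (V in C major, VI in B minor).

Em, G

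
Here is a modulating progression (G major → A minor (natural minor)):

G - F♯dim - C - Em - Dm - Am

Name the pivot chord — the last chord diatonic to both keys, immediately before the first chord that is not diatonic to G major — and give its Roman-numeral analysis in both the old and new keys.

Em — vi in G major, v in A minor

Chords diatonic to G major: G, Am, Bm, C, D, Em, F♯dim.
Reading the progression, the first chord not in that set is Dm, so the modulation leaves G major there.
The chord immediately before Dm is Em, which is diatonic to both keys: vi in G major and v in A minor.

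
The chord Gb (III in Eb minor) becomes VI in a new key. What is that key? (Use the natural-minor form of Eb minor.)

Bb minor

The numeral VI denotes a major triad on scale degree 6. With Gb on degree 6, the tonic of the new key is Bb.
Degree 6 carries a major triad in minor keys, so the destination is Bb minor.
Check: the diatonic triads of Bb minor (natural minor) are Bbm (i), Cdim (ii°), Db (III), Ebm (iv), Fm (v), Gb (VI), Ab (VII) — Gb is indeed VI.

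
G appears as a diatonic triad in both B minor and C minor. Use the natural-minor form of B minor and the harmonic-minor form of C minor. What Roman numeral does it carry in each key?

The scale of B minor (natural minor) is B C♯ D E F♯ G A; G is degree 6, and the triad built there (G-B-D) is major, so it is VI.
The scale of C minor (harmonic minor) is C D E♭ F G A♭ B; G is degree 5, and the triad built there (G-B-D) is major, so it is V.

VI in B minor; V in C minor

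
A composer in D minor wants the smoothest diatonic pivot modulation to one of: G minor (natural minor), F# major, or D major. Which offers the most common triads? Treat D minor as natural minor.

Triads of D minor (natural minor): Dm (i), Edim (ii°), F (III), Gm (iv), Am (v), Bb (VI), C (VII).
G minor (natural minor) shares 4: Dm, F, Gm, Bb.
F# major shares 0: none.
D major shares 0: none.
The most common triads (4) are shared with G minor.

G minor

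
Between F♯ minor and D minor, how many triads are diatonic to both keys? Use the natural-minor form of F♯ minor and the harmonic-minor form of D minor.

Diatonic triads of F♯ minor (natural minor): F♯m (i), G♯dim (ii°), A (III), Bm (iv), C♯m (v), D (VI), E (VII).
Diatonic triads of D minor (harmonic minor): Dm (i), Edim (ii°), Faug (III+), Gm (iv), A (V), B♭ (VI), C♯dim (vii°).
Matching root and quality in both lists: A.
That gives 1 common triad.

1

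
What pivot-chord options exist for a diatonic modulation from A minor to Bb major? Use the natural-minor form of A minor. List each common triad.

Triads in A minor (natural minor): Am (i), Bdim (ii°), C (III), Dm (iv), Em (v), F (VI), G (VII).
Triads in Bb major: Bb (I), Cm (ii), Dm (iii), Eb (IV), F (V), Gm (vi), Adim (vii°).
Shared triads with their functions: Dm (iv in A minor, iii in Bb major); F (VI in A minor, V in Bb major).

Dm, F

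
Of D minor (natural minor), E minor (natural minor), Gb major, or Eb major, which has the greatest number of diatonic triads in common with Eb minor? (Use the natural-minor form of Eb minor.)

Gb major

Triads of Eb minor (natural minor): Eb minor (i), F diminished (ii°), Gb major (III), Ab minor (iv), Bb minor (v), Cb major (VI), Db major (VII).
D minor (natural minor) shares 0: none.
E minor (natural minor) shares 0: none.
Gb major shares 7: Ebm, Fdim, Gb, Abm, Bbm, Cb, Db.
Eb major shares 0: none.
The most common triads (7) are shared with Gb major.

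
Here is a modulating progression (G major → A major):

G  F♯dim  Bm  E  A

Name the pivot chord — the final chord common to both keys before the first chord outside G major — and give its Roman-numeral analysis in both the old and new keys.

Bm — iii in G major, ii in A major

Chords diatonic to G major: G, Am, Bm, C, D, Em, F♯dim.
Reading the progression, the first chord not in that set is E, so the modulation leaves G major there.
The chord immediately before E is Bm, which is diatonic to both keys: iii in G major and ii in A major.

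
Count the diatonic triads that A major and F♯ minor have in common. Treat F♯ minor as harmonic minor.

4

Diatonic triads of A major: A major (I), B minor (ii), C♯ minor (iii), D major (IV), E major (V), F♯ minor (vi), G♯ diminished (vii°).
Diatonic triads of F♯ minor (harmonic minor): F♯ minor (i), G♯ diminished (ii°), A augmented (III+), B minor (iv), C♯ major (V), D major (VI), E♯ diminished (vii°).
Matching root and quality in both lists: B minor, D major, F♯ minor, G♯ diminished.
That gives 4 common triads.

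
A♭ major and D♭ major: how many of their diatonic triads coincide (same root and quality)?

Diatonic triads of A♭ major: A♭ (I), B♭m (ii), Cm (iii), D♭ (IV), E♭ (V), Fm (vi), Gdim (vii°).
Diatonic triads of D♭ major: D♭ (I), E♭m (ii), Fm (iii), G♭ (IV), A♭ (V), B♭m (vi), Cdim (vii°).
Matching root and quality in both lists: A♭, B♭m, D♭, Fm.
That gives 4 common triads.

4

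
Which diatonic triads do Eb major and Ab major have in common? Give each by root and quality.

Triads in Eb major: Eb (I), Fm (ii), Gm (iii), Ab (IV), Bb (V), Cm (vi), Ddim (vii°).
Triads in Ab major: Ab (I), Bbm (ii), Cm (iii), Db (IV), Eb (V), Fm (vi), Gdim (vii°).
Shared triads with their functions: Eb (I in Eb major, V in Ab major); Fm (ii in Eb major, vi in Ab major); Ab (IV in Eb major, I in Ab major); Cm (vi in Eb major, iii in Ab major).

Eb, Fm, Ab, Cm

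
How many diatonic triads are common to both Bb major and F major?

Diatonic triads of Bb major: Bb major (I), C minor (ii), D minor (iii), Eb major (IV), F major (V), G minor (vi), A diminished (vii°).
Diatonic triads of F major: F major (I), G minor (ii), A minor (iii), Bb major (IV), C major (V), D minor (vi), E diminished (vii°).
Matching root and quality in both lists: Bb major, D minor, F major, G minor.
That gives 4 common triads.

4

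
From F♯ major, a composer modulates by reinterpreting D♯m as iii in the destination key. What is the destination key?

B major

The numeral iii denotes a minor triad on scale degree 3. With D♯ on degree 3, the tonic of the new key is B.
Degree 3 carries a minor triad in major keys, so the destination is B major.
Check: the diatonic triads of B major are B (I), C♯m (ii), D♯m (iii), E (IV), F♯ (V), G♯m (vi), A♯dim (vii°) — D♯m is indeed iii.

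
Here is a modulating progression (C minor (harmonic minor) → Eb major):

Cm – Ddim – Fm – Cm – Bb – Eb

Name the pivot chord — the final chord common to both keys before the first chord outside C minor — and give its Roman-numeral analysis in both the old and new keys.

Chords diatonic to C minor: Cm, Ddim, Ebaug, Fm, G, Ab, Bdim.
Reading the progression, the first chord not in that set is Bb, so the modulation leaves C minor there.
The chord immediately before Bb is Cm, which is diatonic to both keys: i in C minor and vi in Eb major.

Cm — i in C minor, vi in Eb major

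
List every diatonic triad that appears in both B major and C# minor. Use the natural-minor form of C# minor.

Triads in B major: B (I), C#m (ii), D#m (iii), E (IV), F# (V), G#m (vi), A#dim (vii°).
Triads in C# minor (natural minor): C#m (i), D#dim (ii°), E (III), F#m (iv), G#m (v), A (VI), B (VII).
Shared triads with their functions: B (I in B major, VII in C# minor); C#m (ii in B major, i in C# minor); E (IV in B major, III in C# minor); G#m (vi in B major, v in C# minor).

B, C#m, E, G#m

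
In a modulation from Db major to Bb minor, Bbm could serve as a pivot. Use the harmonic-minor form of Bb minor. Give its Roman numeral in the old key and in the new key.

The scale of Db major is Db Eb F Gb Ab Bb C; Bb is degree 6, and the triad built there (Bb-Db-F) is minor, so it is vi.
The scale of Bb minor (harmonic minor) is Bb C Db Eb F Gb A; Bb is degree 1, and the triad built there (Bb-Db-F) is minor, so it is i.

vi in Db major; i in Bb minor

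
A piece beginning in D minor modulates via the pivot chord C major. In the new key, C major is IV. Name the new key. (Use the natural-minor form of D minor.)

The numeral IV denotes a major triad on scale degree 4. With C on degree 4, the tonic of the new key is G.
Degree 4 carries a major triad in major keys, so the destination is G major.
Check: the diatonic triads of G major are G (I), Am (ii), Bm (iii), C (IV), D (V), Em (vi), F♯dim (vii°) — C major is indeed IV.

G major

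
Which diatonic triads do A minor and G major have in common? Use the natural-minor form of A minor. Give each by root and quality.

Triads in A minor (natural minor): A minor (i), B diminished (ii°), C major (III), D minor (iv), E minor (v), F major (VI), G major (VII).
Triads in G major: G major (I), A minor (ii), B minor (iii), C major (IV), D major (V), E minor (vi), F# diminished (vii°).
Shared triads with their functions: A minor (i in A minor, ii in G major); C major (III in A minor, IV in G major); E minor (v in A minor, vi in G major); G major (VII in A minor, I in G major).

Am, C, Em, G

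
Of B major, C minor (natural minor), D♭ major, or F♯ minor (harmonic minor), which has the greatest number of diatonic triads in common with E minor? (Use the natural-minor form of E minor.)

F♯ minor

Triads of E minor (natural minor): E minor (i), F♯ diminished (ii°), G major (III), A minor (iv), B minor (v), C major (VI), D major (VII).
B major shares 0: none.
C minor (natural minor) shares 0: none.
D♭ major shares 0: none.
F♯ minor (harmonic minor) shares 2: Bm, D.
The most common triads (2) are shared with F♯ minor.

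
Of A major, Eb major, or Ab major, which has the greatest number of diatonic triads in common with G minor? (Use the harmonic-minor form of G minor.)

Triads of G minor (harmonic minor): Gm (i), Adim (ii°), Bbaug (III+), Cm (iv), D (V), Eb (VI), F#dim (vii°).
A major shares 1: D.
Eb major shares 3: Gm, Cm, Eb.
Ab major shares 2: Cm, Eb.
The most common triads (3) are shared with Eb major.

Eb major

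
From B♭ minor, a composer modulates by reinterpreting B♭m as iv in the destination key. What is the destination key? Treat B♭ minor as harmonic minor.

F minor

The numeral iv denotes a minor triad on scale degree 4. With B♭ on degree 4, the tonic of the new key is F.
Degree 4 carries a minor triad in minor keys, so the destination is F minor.
Check: the diatonic triads of F minor (natural minor) are Fm (i), Gdim (ii°), A♭ (III), B♭m (iv), Cm (v), D♭ (VI), E♭ (VII) — B♭m is indeed iv.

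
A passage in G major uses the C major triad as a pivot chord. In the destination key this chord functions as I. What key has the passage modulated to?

The numeral I denotes a major triad on scale degree 1. With C on degree 1, the tonic of the new key is C.
Degree 1 carries a major triad in major keys, so the destination is C major.
Check: the diatonic triads of C major are C (I), Dm (ii), Em (iii), F (IV), G (V), Am (vi), Bdim (vii°) — C major is indeed I.

C major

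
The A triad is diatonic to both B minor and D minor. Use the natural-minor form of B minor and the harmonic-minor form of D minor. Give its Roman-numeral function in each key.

The scale of B minor (natural minor) is B C# D E F# G A; A is degree 7, and the triad built there (A-C#-E) is major, so it is VII.
The scale of D minor (harmonic minor) is D E F G A Bb C#; A is degree 5, and the triad built there (A-C#-E) is major, so it is V.

VII in B minor; V in D minor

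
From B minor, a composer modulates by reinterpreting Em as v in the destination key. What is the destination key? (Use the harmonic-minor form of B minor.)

A minor

The numeral v denotes a minor triad on scale degree 5. With E on degree 5, the tonic of the new key is A.
Degree 5 carries a minor triad in natural-minor keys, so the destination is A minor.
Check: the diatonic triads of A minor (natural minor) are Am (i), Bdim (ii°), C (III), Dm (iv), Em (v), F (VI), G (VII) — Em is indeed v.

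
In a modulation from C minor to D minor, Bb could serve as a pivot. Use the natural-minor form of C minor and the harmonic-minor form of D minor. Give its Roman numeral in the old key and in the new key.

The scale of C minor (natural minor) is C D Eb F G Ab Bb; Bb is degree 7, and the triad built there (Bb-D-F) is major, so it is VII.
The scale of D minor (harmonic minor) is D E F G A Bb C#; Bb is degree 6, and the triad built there (Bb-D-F) is major, so it is VI.

VII in C minor; VI in D minor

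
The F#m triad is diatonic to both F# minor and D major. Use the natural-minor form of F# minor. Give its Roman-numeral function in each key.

The scale of F# minor (natural minor) is F# G# A B C# D E; F# is degree 1, and the triad built there (F#-A-C#) is minor, so it is i.
The scale of D major is D E F# G A B C#; F# is degree 3, and the triad built there (F#-A-C#) is minor, so it is iii.

i in F# minor; iii in D major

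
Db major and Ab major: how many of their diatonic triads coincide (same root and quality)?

4

Diatonic triads of Db major: Db major (I), Eb minor (ii), F minor (iii), Gb major (IV), Ab major (V), Bb minor (vi), C diminished (vii°).
Diatonic triads of Ab major: Ab major (I), Bb minor (ii), C minor (iii), Db major (IV), Eb major (V), F minor (vi), G diminished (vii°).
Matching root and quality in both lists: Db major, F minor, Ab major, Bb minor.
That gives 4 common triads.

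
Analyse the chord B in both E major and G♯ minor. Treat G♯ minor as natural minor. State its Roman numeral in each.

The scale of E major is E F♯ G♯ A B C♯ D♯; B is degree 5, and the triad built there (B-D♯-F♯) is major, so it is V.
The scale of G♯ minor (natural minor) is G♯ A♯ B C♯ D♯ E F♯; B is degree 3, and the triad built there (B-D♯-F♯) is major, so it is III.

V in E major; III in G♯ minor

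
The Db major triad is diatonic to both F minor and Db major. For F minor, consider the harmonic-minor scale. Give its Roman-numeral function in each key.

VI in F minor; I in Db major

The scale of F minor (harmonic minor) is F G Ab Bb C Db E; Db is degree 6, and the triad built there (Db-F-Ab) is major, so it is VI.
The scale of Db major is Db Eb F Gb Ab Bb C; Db is degree 1, and the triad built there (Db-F-Ab) is major, so it is I.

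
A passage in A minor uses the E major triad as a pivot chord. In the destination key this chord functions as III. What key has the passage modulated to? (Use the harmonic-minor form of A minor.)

The numeral III denotes a major triad on scale degree 3. With E on degree 3, the tonic of the new key is C#.
Degree 3 carries a major triad in natural-minor keys, so the destination is C# minor.
Check: the diatonic triads of C# minor (natural minor) are C#m (i), D#dim (ii°), E (III), F#m (iv), G#m (v), A (VI), B (VII) — E major is indeed III.

C# minor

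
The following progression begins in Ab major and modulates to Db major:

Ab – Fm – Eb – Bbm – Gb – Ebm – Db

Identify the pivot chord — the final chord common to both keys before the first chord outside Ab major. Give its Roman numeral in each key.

Chords diatonic to Ab major: Ab, Bbm, Cm, Db, Eb, Fm, Gdim.
Reading the progression, the first chord not in that set is Gb, so the modulation leaves Ab major there.
The chord immediately before Gb is Bbm, which is diatonic to both keys: ii in Ab major and vi in Db major.

Bbm — ii in Ab major, vi in Db major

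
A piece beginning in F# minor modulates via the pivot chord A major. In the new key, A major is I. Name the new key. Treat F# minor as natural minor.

The numeral I denotes a major triad on scale degree 1. With A on degree 1, the tonic of the new key is A.
Degree 1 carries a major triad in major keys, so the destination is A major.
Check: the diatonic triads of A major are A (I), Bm (ii), C#m (iii), D (IV), E (V), F#m (vi), G#dim (vii°) — A major is indeed I.

A major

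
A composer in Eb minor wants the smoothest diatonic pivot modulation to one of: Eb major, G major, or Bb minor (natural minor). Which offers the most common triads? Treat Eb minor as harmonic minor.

Triads of Eb minor (harmonic minor): Eb minor (i), F diminished (ii°), Gb augmented (III+), Ab minor (iv), Bb major (V), Cb major (VI), D diminished (vii°).
Eb major shares 2: Bb, Ddim.
G major shares 0: none.
Bb minor (natural minor) shares 1: Ebm.
The most common triads (2) are shared with Eb major.

Eb major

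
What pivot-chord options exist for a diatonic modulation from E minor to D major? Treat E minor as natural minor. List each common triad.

Em, G, Bm, D

Triads in E minor (natural minor): E minor (i), F# diminished (ii°), G major (III), A minor (iv), B minor (v), C major (VI), D major (VII).
Triads in D major: D major (I), E minor (ii), F# minor (iii), G major (IV), A major (V), B minor (vi), C# diminished (vii°).
Shared triads with their functions: E minor (i in E minor, ii in D major); G major (III in E minor, IV in D major); B minor (v in E minor, vi in D major); D major (VII in E minor, I in D major).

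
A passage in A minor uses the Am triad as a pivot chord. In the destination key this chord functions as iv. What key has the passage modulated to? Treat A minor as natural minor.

E minor

The numeral iv denotes a minor triad on scale degree 4. With A on degree 4, the tonic of the new key is E.
Degree 4 carries a minor triad in minor keys, so the destination is E minor.
Check: the diatonic triads of E minor (natural minor) are Em (i), F♯dim (ii°), G (III), Am (iv), Bm (v), C (VI), D (VII) — Am is indeed iv.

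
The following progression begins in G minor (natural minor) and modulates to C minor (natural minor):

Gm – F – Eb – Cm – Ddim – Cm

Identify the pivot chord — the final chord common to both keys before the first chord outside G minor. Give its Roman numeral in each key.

Cm — iv in G minor, i in C minor

Chords diatonic to G minor: Gm, Adim, Bb, Cm, Dm, Eb, F.
Reading the progression, the first chord not in that set is Ddim, so the modulation leaves G minor there.
The chord immediately before Ddim is Cm, which is diatonic to both keys: iv in G minor and i in C minor.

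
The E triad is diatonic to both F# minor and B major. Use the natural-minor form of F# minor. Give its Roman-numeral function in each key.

VII in F# minor; IV in B major

The scale of F# minor (natural minor) is F# G# A B C# D E; E is degree 7, and the triad built there (E-G#-B) is major, so it is VII.
The scale of B major is B C# D# E F# G# A#; E is degree 4, and the triad built there (E-G#-B) is major, so it is IV.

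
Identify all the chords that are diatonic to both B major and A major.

Triads in B major: B major (I), C# minor (ii), D# minor (iii), E major (IV), F# major (V), G# minor (vi), A# diminished (vii°).
Triads in A major: A major (I), B minor (ii), C# minor (iii), D major (IV), E major (V), F# minor (vi), G# diminished (vii°).
Shared triads with their functions: C# minor (ii in B major, iii in A major); E major (IV in B major, V in A major).

C#m, E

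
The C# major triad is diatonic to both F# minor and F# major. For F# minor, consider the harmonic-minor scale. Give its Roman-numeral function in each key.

V in F# minor; V in F# major

The scale of F# minor (harmonic minor) is F# G# A B C# D E#; C# is degree 5, and the triad built there (C#-E#-G#) is major, so it is V.
The scale of F# major is F# G# A# B C# D# E#; C# is degree 5, and the triad built there (C#-E#-G#) is major, so it is V.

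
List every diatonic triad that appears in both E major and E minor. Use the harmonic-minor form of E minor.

Triads in E major: E (I), F♯m (ii), G♯m (iii), A (IV), B (V), C♯m (vi), D♯dim (vii°).
Triads in E minor (harmonic minor): Em (i), F♯dim (ii°), Gaug (III+), Am (iv), B (V), C (VI), D♯dim (vii°).
Shared triads with their functions: B (V in E major, V in E minor); D♯dim (vii° in E major, vii° in E minor).

B, D♯dim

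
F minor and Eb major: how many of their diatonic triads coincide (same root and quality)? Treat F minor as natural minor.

Diatonic triads of F minor (natural minor): Fm (i), Gdim (ii°), Ab (III), Bbm (iv), Cm (v), Db (VI), Eb (VII).
Diatonic triads of Eb major: Eb (I), Fm (ii), Gm (iii), Ab (IV), Bb (V), Cm (vi), Ddim (vii°).
Matching root and quality in both lists: Fm, Ab, Cm, Eb.
That gives 4 common triads.

4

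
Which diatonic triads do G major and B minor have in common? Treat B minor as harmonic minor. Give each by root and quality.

G, Bm, Em

Triads in G major: G (I), Am (ii), Bm (iii), C (IV), D (V), Em (vi), F♯dim (vii°).
Triads in B minor (harmonic minor): Bm (i), C♯dim (ii°), Daug (III+), Em (iv), F♯ (V), G (VI), A♯dim (vii°).
Shared triads with their functions: G (I in G major, VI in B minor); Bm (iii in G major, i in B minor); Em (vi in G major, iv in B minor).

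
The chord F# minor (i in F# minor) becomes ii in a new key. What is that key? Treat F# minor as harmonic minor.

The numeral ii denotes a minor triad on scale degree 2. With F# on degree 2, the tonic of the new key is E.
Degree 2 carries a minor triad in major keys, so the destination is E major.
Check: the diatonic triads of E major are E (I), F#m (ii), G#m (iii), A (IV), B (V), C#m (vi), D#dim (vii°) — F# minor is indeed ii.

E major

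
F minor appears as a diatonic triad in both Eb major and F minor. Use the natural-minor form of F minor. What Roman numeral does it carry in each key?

The scale of Eb major is Eb F G Ab Bb C D; F is degree 2, and the triad built there (F-Ab-C) is minor, so it is ii.
The scale of F minor (natural minor) is F G Ab Bb C Db Eb; F is degree 1, and the triad built there (F-Ab-C) is minor, so it is i.

ii in Eb major; i in F minor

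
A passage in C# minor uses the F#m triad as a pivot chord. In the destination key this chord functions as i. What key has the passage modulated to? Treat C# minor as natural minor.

F# minor

The numeral i denotes a minor triad on scale degree 1. With F# on degree 1, the tonic of the new key is F#.
Degree 1 carries a minor triad in minor keys, so the destination is F# minor.
Check: the diatonic triads of F# minor (natural minor) are F#m (i), G#dim (ii°), A (III), Bm (iv), C#m (v), D (VI), E (VII) — F#m is indeed i.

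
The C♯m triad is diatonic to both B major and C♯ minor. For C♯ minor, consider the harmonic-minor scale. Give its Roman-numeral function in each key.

The scale of B major is B C♯ D♯ E F♯ G♯ A♯; C♯ is degree 2, and the triad built there (C♯-E-G♯) is minor, so it is ii.
The scale of C♯ minor (harmonic minor) is C♯ D♯ E F♯ G♯ A B♯; C♯ is degree 1, and the triad built there (C♯-E-G♯) is minor, so it is i.

ii in B major; i in C♯ minor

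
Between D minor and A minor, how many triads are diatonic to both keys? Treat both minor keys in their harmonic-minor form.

1

Diatonic triads of D minor (harmonic minor): D minor (i), E diminished (ii°), F augmented (III+), G minor (iv), A major (V), Bb major (VI), C# diminished (vii°).
Diatonic triads of A minor (harmonic minor): A minor (i), B diminished (ii°), C augmented (III+), D minor (iv), E major (V), F major (VI), G# diminished (vii°).
Matching root and quality in both lists: D minor.
That gives 1 common triad.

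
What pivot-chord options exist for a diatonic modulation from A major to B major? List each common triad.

Triads in A major: A major (I), B minor (ii), C# minor (iii), D major (IV), E major (V), F# minor (vi), G# diminished (vii°).
Triads in B major: B major (I), C# minor (ii), D# minor (iii), E major (IV), F# major (V), G# minor (vi), A# diminished (vii°).
Shared triads with their functions: C# minor (iii in A major, ii in B major); E major (V in A major, IV in B major).

C#m, E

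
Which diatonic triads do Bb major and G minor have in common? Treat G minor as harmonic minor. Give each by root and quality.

Cm, Eb, Gm, Adim

Triads in Bb major: Bb major (I), C minor (ii), D minor (iii), Eb major (IV), F major (V), G minor (vi), A diminished (vii°).
Triads in G minor (harmonic minor): G minor (i), A diminished (ii°), Bb augmented (III+), C minor (iv), D major (V), Eb major (VI), F# diminished (vii°).
Shared triads with their functions: C minor (ii in Bb major, iv in G minor); Eb major (IV in Bb major, VI in G minor); G minor (vi in Bb major, i in G minor); A diminished (vii° in Bb major, ii° in G minor).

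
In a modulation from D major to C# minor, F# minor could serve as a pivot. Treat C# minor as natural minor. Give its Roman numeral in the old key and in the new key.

The scale of D major is D E F# G A B C#; F# is degree 3, and the triad built there (F#-A-C#) is minor, so it is iii.
The scale of C# minor (natural minor) is C# D# E F# G# A B; F# is degree 4, and the triad built there (F#-A-C#) is minor, so it is iv.

iii in D major; iv in C# minor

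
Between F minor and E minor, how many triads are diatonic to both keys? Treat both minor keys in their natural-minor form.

Diatonic triads of F minor (natural minor): F minor (i), G diminished (ii°), A♭ major (III), B♭ minor (iv), C minor (v), D♭ major (VI), E♭ major (VII).
Diatonic triads of E minor (natural minor): E minor (i), F♯ diminished (ii°), G major (III), A minor (iv), B minor (v), C major (VI), D major (VII).
No triad has the same root and quality in both keys.

0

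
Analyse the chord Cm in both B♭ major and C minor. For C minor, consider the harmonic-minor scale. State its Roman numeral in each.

ii in B♭ major; i in C minor

The scale of B♭ major is B♭ C D E♭ F G A; C is degree 2, and the triad built there (C-E♭-G) is minor, so it is ii.
The scale of C minor (harmonic minor) is C D E♭ F G A♭ B; C is degree 1, and the triad built there (C-E♭-G) is minor, so it is i.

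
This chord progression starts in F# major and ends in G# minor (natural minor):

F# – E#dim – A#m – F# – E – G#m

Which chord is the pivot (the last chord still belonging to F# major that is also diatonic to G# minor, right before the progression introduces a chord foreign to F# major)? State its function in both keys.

Chords diatonic to F# major: F#, G#m, A#m, B, C#, D#m, E#dim.
Reading the progression, the first chord not in that set is E, so the modulation leaves F# major there.
The chord immediately before E is F#, which is diatonic to both keys: I in F# major and VII in G# minor.

F# — I in F# major, VII in G# minor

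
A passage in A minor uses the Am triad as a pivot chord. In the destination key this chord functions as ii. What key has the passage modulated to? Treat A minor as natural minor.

The numeral ii denotes a minor triad on scale degree 2. With A on degree 2, the tonic of the new key is G.
Degree 2 carries a minor triad in major keys, so the destination is G major.
Check: the diatonic triads of G major are G (I), Am (ii), Bm (iii), C (IV), D (V), Em (vi), F#dim (vii°) — Am is indeed ii.

G major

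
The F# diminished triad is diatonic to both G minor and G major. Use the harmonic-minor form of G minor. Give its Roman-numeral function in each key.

vii° in G minor; vii° in G major

The scale of G minor (harmonic minor) is G A Bb C D Eb F#; F# is degree 7, and the triad built there (F#-A-C) is diminished, so it is vii°.
The scale of G major is G A B C D E F#; F# is degree 7, and the triad built there (F#-A-C) is diminished, so it is vii°.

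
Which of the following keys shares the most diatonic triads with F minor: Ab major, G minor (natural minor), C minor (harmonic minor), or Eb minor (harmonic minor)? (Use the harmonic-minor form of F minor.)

Ab major

Triads of F minor (harmonic minor): F minor (i), G diminished (ii°), Ab augmented (III+), Bb minor (iv), C major (V), Db major (VI), E diminished (vii°).
Ab major shares 4: Fm, Gdim, Bbm, Db.
G minor (natural minor) shares 0: none.
C minor (harmonic minor) shares 1: Fm.
Eb minor (harmonic minor) shares 0: none.
The most common triads (4) are shared with Ab major.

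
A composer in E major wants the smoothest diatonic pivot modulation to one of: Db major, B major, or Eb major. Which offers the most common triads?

Triads of E major: E major (I), F# minor (ii), G# minor (iii), A major (IV), B major (V), C# minor (vi), D# diminished (vii°).
Db major shares 0: none.
B major shares 4: E, G#m, B, C#m.
Eb major shares 0: none.
The most common triads (4) are shared with B major.

B major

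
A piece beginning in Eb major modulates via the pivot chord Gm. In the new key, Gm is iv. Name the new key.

The numeral iv denotes a minor triad on scale degree 4. With G on degree 4, the tonic of the new key is D.
Degree 4 carries a minor triad in minor keys, so the destination is D minor.
Check: the diatonic triads of D minor (natural minor) are Dm (i), Edim (ii°), F (III), Gm (iv), Am (v), Bb (VI), C (VII) — Gm is indeed iv.

D minor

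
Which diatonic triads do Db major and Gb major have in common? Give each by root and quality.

Db, Ebm, Gb, Bbm

Triads in Db major: Db (I), Ebm (ii), Fm (iii), Gb (IV), Ab (V), Bbm (vi), Cdim (vii°).
Triads in Gb major: Gb (I), Abm (ii), Bbm (iii), Cb (IV), Db (V), Ebm (vi), Fdim (vii°).
Shared triads with their functions: Db (I in Db major, V in Gb major); Ebm (ii in Db major, vi in Gb major); Gb (IV in Db major, I in Gb major); Bbm (vi in Db major, iii in Gb major).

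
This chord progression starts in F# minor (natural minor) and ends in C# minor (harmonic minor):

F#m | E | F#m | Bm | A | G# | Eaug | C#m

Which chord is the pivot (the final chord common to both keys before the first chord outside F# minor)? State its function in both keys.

A — III in F# minor, VI in C# minor

Chords diatonic to F# minor: F#m, G#dim, A, Bm, C#m, D, E.
Reading the progression, the first chord not in that set is G#, so the modulation leaves F# minor there.
The chord immediately before G# is A, which is diatonic to both keys: III in F# minor and VI in C# minor.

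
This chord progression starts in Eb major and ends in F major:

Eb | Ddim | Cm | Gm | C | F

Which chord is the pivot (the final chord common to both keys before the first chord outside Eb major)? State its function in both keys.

Chords diatonic to Eb major: Eb, Fm, Gm, Ab, Bb, Cm, Ddim.
Reading the progression, the first chord not in that set is C, so the modulation leaves Eb major there.
The chord immediately before C is Gm, which is diatonic to both keys: iii in Eb major and ii in F major.

Gm — iii in Eb major, ii in F major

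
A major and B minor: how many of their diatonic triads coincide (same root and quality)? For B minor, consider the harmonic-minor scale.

1

Diatonic triads of A major: A (I), Bm (ii), C#m (iii), D (IV), E (V), F#m (vi), G#dim (vii°).
Diatonic triads of B minor (harmonic minor): Bm (i), C#dim (ii°), Daug (III+), Em (iv), F# (V), G (VI), A#dim (vii°).
Matching root and quality in both lists: Bm.
That gives 1 common triad.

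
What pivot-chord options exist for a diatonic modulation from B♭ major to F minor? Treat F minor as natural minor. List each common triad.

Triads in B♭ major: B♭ major (I), C minor (ii), D minor (iii), E♭ major (IV), F major (V), G minor (vi), A diminished (vii°).
Triads in F minor (natural minor): F minor (i), G diminished (ii°), A♭ major (III), B♭ minor (iv), C minor (v), D♭ major (VI), E♭ major (VII).
Shared triads with their functions: C minor (ii in B♭ major, v in F minor); E♭ major (IV in B♭ major, VII in F minor).

Cm, E♭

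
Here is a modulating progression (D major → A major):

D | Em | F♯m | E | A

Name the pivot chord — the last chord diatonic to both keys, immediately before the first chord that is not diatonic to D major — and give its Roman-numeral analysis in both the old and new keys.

F♯m — iii in D major, vi in A major

Chords diatonic to D major: D, Em, F♯m, G, A, Bm, C♯dim.
Reading the progression, the first chord not in that set is E, so the modulation leaves D major there.
The chord immediately before E is F♯m, which is diatonic to both keys: iii in D major and vi in A major.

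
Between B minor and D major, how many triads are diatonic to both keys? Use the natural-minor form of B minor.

Diatonic triads of B minor (natural minor): Bm (i), C♯dim (ii°), D (III), Em (iv), F♯m (v), G (VI), A (VII).
Diatonic triads of D major: D (I), Em (ii), F♯m (iii), G (IV), A (V), Bm (vi), C♯dim (vii°).
Matching root and quality in both lists: Bm, C♯dim, D, Em, F♯m, G, A.
That gives 7 common triads.

7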